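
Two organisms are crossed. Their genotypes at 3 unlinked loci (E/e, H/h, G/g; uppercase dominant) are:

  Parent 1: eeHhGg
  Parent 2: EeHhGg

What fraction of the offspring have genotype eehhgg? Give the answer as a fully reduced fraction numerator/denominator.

eeHhGg gametes: eHG×2, eHg×2, ehG×2, ehg×2
EeHhGg gametes: EHG×1, EHg×1, EhG×1, Ehg×1, eHG×1, eHg×1, ehG×1, ehg×1
eeHhGg×EeHhGg grid (8·8=64): EeHHGG=2 EeHHGg=4 EeHHgg=2 EeHhGG=4 EeHhGg=8 EeHhgg=4 EehhGG=2 EehhGg=4 Eehhgg=2 eeHHGG=2 eeHHGg=4 eeHHgg=2 eeHhGG=4 eeHhGg=8 eeHhgg=4 eehhGG=2 eehhGg=4 eehhgg=2
eehhgg hits 2/64; gcd=2; 2÷2/64÷2 = 1/32

P(eehhgg) = 1/32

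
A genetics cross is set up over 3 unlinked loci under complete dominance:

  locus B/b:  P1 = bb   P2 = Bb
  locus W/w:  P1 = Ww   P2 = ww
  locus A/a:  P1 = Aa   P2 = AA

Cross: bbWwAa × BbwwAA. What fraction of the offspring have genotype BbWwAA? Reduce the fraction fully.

bbWwAa gametes: bWA×2, bWa×2, bwA×2, bwa×2
BbwwAA gametes: BwA×4, bwA×4
bbWwAa×BbwwAA grid (8·8=64): BbWwAA=8 BbWwAa=8 BbwwAA=8 BbwwAa=8 bbWwAA=8 bbWwAa=8 bbwwAA=8 bbwwAa=8
BbWwAA hits 8/64; gcd=8; 8÷8/64÷8 = 1/8

P(BbWwAA) = 1/8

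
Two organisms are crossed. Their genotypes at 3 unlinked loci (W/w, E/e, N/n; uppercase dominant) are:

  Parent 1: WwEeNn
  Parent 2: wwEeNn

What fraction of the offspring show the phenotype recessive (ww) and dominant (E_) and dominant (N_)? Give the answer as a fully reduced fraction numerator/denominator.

WwEeNn gametes: WEN×1, WEn×1, WeN×1, Wen×1, wEN×1, wEn×1, weN×1, wen×1
wwEeNn gametes: wEN×2, wEn×2, weN×2, wen×2
WwEeNn×wwEeNn grid (8·8=64): WwEENN=2 WwEENn=4 WwEEnn=2 WwEeNN=4 WwEeNn=8 WwEenn=4 WweeNN=2 WweeNn=4 Wweenn=2 wwEENN=2 wwEENn=4 wwEEnn=2 wwEeNN=4 wwEeNn=8 wwEenn=4 wweeNN=2 wweeNn=4 wweenn=2
ww E_ N_ hits 18/64; gcd=2; 18÷2/64÷2 = 9/32

P(ww E_ N_) = 9/32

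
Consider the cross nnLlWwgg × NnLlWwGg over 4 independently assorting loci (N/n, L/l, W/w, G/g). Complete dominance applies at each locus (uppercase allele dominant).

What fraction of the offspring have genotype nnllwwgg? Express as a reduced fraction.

P(nnllwwgg) = 1/64

nnLlWwgg gametes: nLWg×4, nLwg×4, nlWg×4, nlwg×4
NnLlWwGg gametes: NLWG×1, NLWg×1, NLwG×1, NLwg×1, NlWG×1, NlWg×1, NlwG×1, Nlwg×1, nLWG×1, nLWg×1, nLwG×1, nLwg×1, nlWG×1, nlWg×1, nlwG×1, nlwg×1
nnLlWwgg×NnLlWwGg grid (16·16=256): NnLLWWGg=4 NnLLWWgg=4 NnLLWwGg=8 NnLLWwgg=8 NnLLwwGg=4 NnLLwwgg=4 NnLlWWGg=8 NnLlWWgg=8 NnLlWwGg=16 NnLlWwgg=16 NnLlwwGg=8 NnLlwwgg=8 NnllWWGg=4 NnllWWgg=4 NnllWwGg=8 NnllWwgg=8 NnllwwGg=4 Nnllwwgg=4 nnLLWWGg=4 nnLLWWgg=4 nnLLWwGg=8 nnLLWwgg=8 nnLLwwGg=4 nnLLwwgg=4 nnLlWWGg=8 nnLlWWgg=8 nnLlWwGg=16 nnLlWwgg=16 nnLlwwGg=8 nnLlwwgg=8 nnllWWGg=4 nnllWWgg=4 nnllWwGg=8 nnllWwgg=8 nnllwwGg=4 nnllwwgg=4
nnllwwgg hits 4/256; gcd=4; 4÷4/256÷4 = 1/64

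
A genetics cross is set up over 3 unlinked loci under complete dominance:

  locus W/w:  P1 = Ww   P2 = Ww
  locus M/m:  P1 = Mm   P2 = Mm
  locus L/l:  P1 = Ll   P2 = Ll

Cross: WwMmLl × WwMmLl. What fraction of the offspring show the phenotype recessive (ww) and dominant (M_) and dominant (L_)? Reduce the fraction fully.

P(ww M_ L_) = 9/64

WwMmLl gametes: WML×1, WMl×1, WmL×1, Wml×1, wML×1, wMl×1, wmL×1, wml×1
WwMmLl gametes: WML×1, WMl×1, WmL×1, Wml×1, wML×1, wMl×1, wmL×1, wml×1
WwMmLl×WwMmLl grid (8·8=64): WWMMLL=1 WWMMLl=2 WWMMll=1 WWMmLL=2 WWMmLl=4 WWMmll=2 WWmmLL=1 WWmmLl=2 WWmmll=1 WwMMLL=2 WwMMLl=4 WwMMll=2 WwMmLL=4 WwMmLl=8 WwMmll=4 WwmmLL=2 WwmmLl=4 Wwmmll=2 wwMMLL=1 wwMMLl=2 wwMMll=1 wwMmLL=2 wwMmLl=4 wwMmll=2 wwmmLL=1 wwmmLl=2 wwmmll=1
ww M_ L_ hits 9/64; gcd=1; 9÷1/64÷1 = 9/64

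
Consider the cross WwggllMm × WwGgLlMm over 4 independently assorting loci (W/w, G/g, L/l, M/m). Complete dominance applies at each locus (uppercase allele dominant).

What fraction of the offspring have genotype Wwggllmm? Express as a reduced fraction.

P(Wwggllmm) = 1/32

WwggllMm gametes: WglM×4, Wglm×4, wglM×4, wglm×4
WwGgLlMm gametes: WGLM×1, WGLm×1, WGlM×1, WGlm×1, WgLM×1, WgLm×1, WglM×1, Wglm×1, wGLM×1, wGLm×1, wGlM×1, wGlm×1, wgLM×1, wgLm×1, wglM×1, wglm×1
WwggllMm×WwGgLlMm grid (16·16=256): WWGgLlMM=4 WWGgLlMm=8 WWGgLlmm=4 WWGgllMM=4 WWGgllMm=8 WWGgllmm=4 WWggLlMM=4 WWggLlMm=8 WWggLlmm=4 WWggllMM=4 WWggllMm=8 WWggllmm=4 WwGgLlMM=8 WwGgLlMm=16 WwGgLlmm=8 WwGgllMM=8 WwGgllMm=16 WwGgllmm=8 WwggLlMM=8 WwggLlMm=16 WwggLlmm=8 WwggllMM=8 WwggllMm=16 Wwggllmm=8 wwGgLlMM=4 wwGgLlMm=8 wwGgLlmm=4 wwGgllMM=4 wwGgllMm=8 wwGgllmm=4 wwggLlMM=4 wwggLlMm=8 wwggLlmm=4 wwggllMM=4 wwggllMm=8 wwggllmm=4
Wwggllmm hits 8/256; gcd=8; 8÷8/256÷8 = 1/32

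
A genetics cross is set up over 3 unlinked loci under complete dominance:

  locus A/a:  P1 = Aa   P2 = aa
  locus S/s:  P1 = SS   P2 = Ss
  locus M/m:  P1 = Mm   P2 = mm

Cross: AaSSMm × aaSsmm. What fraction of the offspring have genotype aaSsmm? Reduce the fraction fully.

AaSSMm gametes: ASM×2, ASm×2, aSM×2, aSm×2
aaSsmm gametes: aSm×4, asm×4
AaSSMm×aaSsmm grid (8·8=64): AaSSMm=8 AaSSmm=8 AaSsMm=8 AaSsmm=8 aaSSMm=8 aaSSmm=8 aaSsMm=8 aaSsmm=8
aaSsmm hits 8/64; gcd=8; 8÷8/64÷8 = 1/8

P(aaSsmm) = 1/8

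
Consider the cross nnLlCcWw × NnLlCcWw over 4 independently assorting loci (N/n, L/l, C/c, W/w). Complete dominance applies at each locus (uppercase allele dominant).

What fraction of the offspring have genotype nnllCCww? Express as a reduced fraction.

nnLlCcWw gametes: nLCW×2, nLCw×2, nLcW×2, nLcw×2, nlCW×2, nlCw×2, nlcW×2, nlcw×2
NnLlCcWw gametes: NLCW×1, NLCw×1, NLcW×1, NLcw×1, NlCW×1, NlCw×1, NlcW×1, Nlcw×1, nLCW×1, nLCw×1, nLcW×1, nLcw×1, nlCW×1, nlCw×1, nlcW×1, nlcw×1
nnLlCcWw×NnLlCcWw grid (16·16=256): NnLLCCWW=2 NnLLCCWw=4 NnLLCCww=2 NnLLCcWW=4 NnLLCcWw=8 NnLLCcww=4 NnLLccWW=2 NnLLccWw=4 NnLLccww=2 NnLlCCWW=4 NnLlCCWw=8 NnLlCCww=4 NnLlCcWW=8 NnLlCcWw=16 NnLlCcww=8 NnLlccWW=4 NnLlccWw=8 NnLlccww=4 NnllCCWW=2 NnllCCWw=4 NnllCCww=2 NnllCcWW=4 NnllCcWw=8 NnllCcww=4 NnllccWW=2 NnllccWw=4 Nnllccww=2 nnLLCCWW=2 nnLLCCWw=4 nnLLCCww=2 nnLLCcWW=4 nnLLCcWw=8 nnLLCcww=4 nnLLccWW=2 nnLLccWw=4 nnLLccww=2 nnLlCCWW=4 nnLlCCWw=8 nnLlCCww=4 nnLlCcWW=8 nnLlCcWw=16 nnLlCcww=8 nnLlccWW=4 nnLlccWw=8 nnLlccww=4 nnllCCWW=2 nnllCCWw=4 nnllCCww=2 nnllCcWW=4 nnllCcWw=8 nnllCcww=4 nnllccWW=2 nnllccWw=4 nnllccww=2
nnllCCww hits 2/256; gcd=2; 2÷2/256÷2 = 1/128

P(nnllCCww) = 1/128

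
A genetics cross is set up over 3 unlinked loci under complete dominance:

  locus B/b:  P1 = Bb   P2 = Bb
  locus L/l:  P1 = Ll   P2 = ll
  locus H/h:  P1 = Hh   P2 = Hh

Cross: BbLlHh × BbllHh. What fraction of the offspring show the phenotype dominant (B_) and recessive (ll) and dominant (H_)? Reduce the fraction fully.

BbLlHh gametes: BLH×1, BLh×1, BlH×1, Blh×1, bLH×1, bLh×1, blH×1, blh×1
BbllHh gametes: BlH×2, Blh×2, blH×2, blh×2
BbLlHh×BbllHh grid (8·8=64): BBLlHH=2 BBLlHh=4 BBLlhh=2 BBllHH=2 BBllHh=4 BBllhh=2 BbLlHH=4 BbLlHh=8 BbLlhh=4 BbllHH=4 BbllHh=8 Bbllhh=4 bbLlHH=2 bbLlHh=4 bbLlhh=2 bbllHH=2 bbllHh=4 bbllhh=2
B_ ll H_ hits 18/64; gcd=2; 18÷2/64÷2 = 9/32

P(B_ ll H_) = 9/32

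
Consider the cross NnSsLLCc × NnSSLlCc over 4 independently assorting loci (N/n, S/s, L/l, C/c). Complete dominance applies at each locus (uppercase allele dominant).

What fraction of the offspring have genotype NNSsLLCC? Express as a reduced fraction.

P(NNSsLLCC) = 1/64

NnSsLLCc gametes: NSLC×2, NSLc×2, NsLC×2, NsLc×2, nSLC×2, nSLc×2, nsLC×2, nsLc×2
NnSSLlCc gametes: NSLC×2, NSLc×2, NSlC×2, NSlc×2, nSLC×2, nSLc×2, nSlC×2, nSlc×2
NnSsLLCc×NnSSLlCc grid (16·16=256): NNSSLLCC=4 NNSSLLCc=8 NNSSLLcc=4 NNSSLlCC=4 NNSSLlCc=8 NNSSLlcc=4 NNSsLLCC=4 NNSsLLCc=8 NNSsLLcc=4 NNSsLlCC=4 NNSsLlCc=8 NNSsLlcc=4 NnSSLLCC=8 NnSSLLCc=16 NnSSLLcc=8 NnSSLlCC=8 NnSSLlCc=16 NnSSLlcc=8 NnSsLLCC=8 NnSsLLCc=16 NnSsLLcc=8 NnSsLlCC=8 NnSsLlCc=16 NnSsLlcc=8 nnSSLLCC=4 nnSSLLCc=8 nnSSLLcc=4 nnSSLlCC=4 nnSSLlCc=8 nnSSLlcc=4 nnSsLLCC=4 nnSsLLCc=8 nnSsLLcc=4 nnSsLlCC=4 nnSsLlCc=8 nnSsLlcc=4
NNSsLLCC hits 4/256; gcd=4; 4÷4/256÷4 = 1/64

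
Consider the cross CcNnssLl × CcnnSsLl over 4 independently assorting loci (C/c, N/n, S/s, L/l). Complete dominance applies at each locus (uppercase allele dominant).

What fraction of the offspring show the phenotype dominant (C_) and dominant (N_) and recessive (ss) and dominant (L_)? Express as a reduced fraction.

P(C_ N_ ss L_) = 9/64

CcNnssLl gametes: CNsL×2, CNsl×2, CnsL×2, Cnsl×2, cNsL×2, cNsl×2, cnsL×2, cnsl×2
CcnnSsLl gametes: CnSL×2, CnSl×2, CnsL×2, Cnsl×2, cnSL×2, cnSl×2, cnsL×2, cnsl×2
CcNnssLl×CcnnSsLl grid (16·16=256): CCNnSsLL=4 CCNnSsLl=8 CCNnSsll=4 CCNnssLL=4 CCNnssLl=8 CCNnssll=4 CCnnSsLL=4 CCnnSsLl=8 CCnnSsll=4 CCnnssLL=4 CCnnssLl=8 CCnnssll=4 CcNnSsLL=8 CcNnSsLl=16 CcNnSsll=8 CcNnssLL=8 CcNnssLl=16 CcNnssll=8 CcnnSsLL=8 CcnnSsLl=16 CcnnSsll=8 CcnnssLL=8 CcnnssLl=16 Ccnnssll=8 ccNnSsLL=4 ccNnSsLl=8 ccNnSsll=4 ccNnssLL=4 ccNnssLl=8 ccNnssll=4 ccnnSsLL=4 ccnnSsLl=8 ccnnSsll=4 ccnnssLL=4 ccnnssLl=8 ccnnssll=4
C_ N_ ss L_ hits 36/256; gcd=4; 36÷4/256÷4 = 9/64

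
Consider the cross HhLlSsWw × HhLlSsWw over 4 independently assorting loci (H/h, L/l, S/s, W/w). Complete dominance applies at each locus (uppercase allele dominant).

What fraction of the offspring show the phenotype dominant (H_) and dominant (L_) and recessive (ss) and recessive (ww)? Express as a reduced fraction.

HhLlSsWw gametes: HLSW×1, HLSw×1, HLsW×1, HLsw×1, HlSW×1, HlSw×1, HlsW×1, Hlsw×1, hLSW×1, hLSw×1, hLsW×1, hLsw×1, hlSW×1, hlSw×1, hlsW×1, hlsw×1
HhLlSsWw gametes: HLSW×1, HLSw×1, HLsW×1, HLsw×1, HlSW×1, HlSw×1, HlsW×1, Hlsw×1, hLSW×1, hLSw×1, hLsW×1, hLsw×1, hlSW×1, hlSw×1, hlsW×1, hlsw×1
HhLlSsWw×HhLlSsWw grid (16·16=256): HHLLSSWW=1 HHLLSSWw=2 HHLLSSww=1 HHLLSsWW=2 HHLLSsWw=4 HHLLSsww=2 HHLLssWW=1 HHLLssWw=2 HHLLssww=1 HHLlSSWW=2 HHLlSSWw=4 HHLlSSww=2 HHLlSsWW=4 HHLlSsWw=8 HHLlSsww=4 HHLlssWW=2 HHLlssWw=4 HHLlssww=2 HHllSSWW=1 HHllSSWw=2 HHllSSww=1 HHllSsWW=2 HHllSsWw=4 HHllSsww=2 HHllssWW=1 HHllssWw=2 HHllssww=1 HhLLSSWW=2 HhLLSSWw=4 HhLLSSww=2 HhLLSsWW=4 HhLLSsWw=8 HhLLSsww=4 HhLLssWW=2 HhLLssWw=4 HhLLssww=2 HhLlSSWW=4 HhLlSSWw=8 HhLlSSww=4 HhLlSsWW=8 HhLlSsWw=16 HhLlSsww=8 HhLlssWW=4 HhLlssWw=8 HhLlssww=4 HhllSSWW=2 HhllSSWw=4 HhllSSww=2 HhllSsWW=4 HhllSsWw=8 HhllSsww=4 HhllssWW=2 HhllssWw=4 Hhllssww=2 hhLLSSWW=1 hhLLSSWw=2 hhLLSSww=1 hhLLSsWW=2 hhLLSsWw=4 hhLLSsww=2 hhLLssWW=1 hhLLssWw=2 hhLLssww=1 hhLlSSWW=2 hhLlSSWw=4 hhLlSSww=2 hhLlSsWW=4 hhLlSsWw=8 hhLlSsww=4 hhLlssWW=2 hhLlssWw=4 hhLlssww=2 hhllSSWW=1 hhllSSWw=2 hhllSSww=1 hhllSsWW=2 hhllSsWw=4 hhllSsww=2 hhllssWW=1 hhllssWw=2 hhllssww=1
H_ L_ ss ww hits 9/256; gcd=1; 9÷1/256÷1 = 9/256

P(H_ L_ ss ww) = 9/256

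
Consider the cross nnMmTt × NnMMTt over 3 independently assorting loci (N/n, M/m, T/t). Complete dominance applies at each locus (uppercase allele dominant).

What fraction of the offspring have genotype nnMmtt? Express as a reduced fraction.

P(nnMmtt) = 1/16

nnMmTt gametes: nMT×2, nMt×2, nmT×2, nmt×2
NnMMTt gametes: NMT×2, NMt×2, nMT×2, nMt×2
nnMmTt×NnMMTt grid (8·8=64): NnMMTT=4 NnMMTt=8 NnMMtt=4 NnMmTT=4 NnMmTt=8 NnMmtt=4 nnMMTT=4 nnMMTt=8 nnMMtt=4 nnMmTT=4 nnMmTt=8 nnMmtt=4
nnMmtt hits 4/64; gcd=4; 4÷4/64÷4 = 1/16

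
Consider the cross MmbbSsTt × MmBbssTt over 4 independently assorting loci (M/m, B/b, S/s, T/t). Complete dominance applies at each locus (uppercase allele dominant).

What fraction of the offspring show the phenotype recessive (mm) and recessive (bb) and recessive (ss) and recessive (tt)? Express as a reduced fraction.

MmbbSsTt gametes: MbST×2, MbSt×2, MbsT×2, Mbst×2, mbST×2, mbSt×2, mbsT×2, mbst×2
MmBbssTt gametes: MBsT×2, MBst×2, MbsT×2, Mbst×2, mBsT×2, mBst×2, mbsT×2, mbst×2
MmbbSsTt×MmBbssTt grid (16·16=256): MMBbSsTT=4 MMBbSsTt=8 MMBbSstt=4 MMBbssTT=4 MMBbssTt=8 MMBbsstt=4 MMbbSsTT=4 MMbbSsTt=8 MMbbSstt=4 MMbbssTT=4 MMbbssTt=8 MMbbsstt=4 MmBbSsTT=8 MmBbSsTt=16 MmBbSstt=8 MmBbssTT=8 MmBbssTt=16 MmBbsstt=8 MmbbSsTT=8 MmbbSsTt=16 MmbbSstt=8 MmbbssTT=8 MmbbssTt=16 Mmbbsstt=8 mmBbSsTT=4 mmBbSsTt=8 mmBbSstt=4 mmBbssTT=4 mmBbssTt=8 mmBbsstt=4 mmbbSsTT=4 mmbbSsTt=8 mmbbSstt=4 mmbbssTT=4 mmbbssTt=8 mmbbsstt=4
mm bb ss tt hits 4/256; gcd=4; 4÷4/256÷4 = 1/64

P(mm bb ss tt) = 1/64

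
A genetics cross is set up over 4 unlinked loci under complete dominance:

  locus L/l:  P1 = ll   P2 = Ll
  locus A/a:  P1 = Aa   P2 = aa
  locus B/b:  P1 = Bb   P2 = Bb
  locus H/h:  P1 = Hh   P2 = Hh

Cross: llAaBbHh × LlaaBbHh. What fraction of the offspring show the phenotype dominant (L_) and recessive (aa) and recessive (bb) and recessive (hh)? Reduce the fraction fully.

P(L_ aa bb hh) = 1/64

llAaBbHh gametes: lABH×2, lABh×2, lAbH×2, lAbh×2, laBH×2, laBh×2, labH×2, labh×2
LlaaBbHh gametes: LaBH×2, LaBh×2, LabH×2, Labh×2, laBH×2, laBh×2, labH×2, labh×2
llAaBbHh×LlaaBbHh grid (16·16=256): LlAaBBHH=4 LlAaBBHh=8 LlAaBBhh=4 LlAaBbHH=8 LlAaBbHh=16 LlAaBbhh=8 LlAabbHH=4 LlAabbHh=8 LlAabbhh=4 LlaaBBHH=4 LlaaBBHh=8 LlaaBBhh=4 LlaaBbHH=8 LlaaBbHh=16 LlaaBbhh=8 LlaabbHH=4 LlaabbHh=8 Llaabbhh=4 llAaBBHH=4 llAaBBHh=8 llAaBBhh=4 llAaBbHH=8 llAaBbHh=16 llAaBbhh=8 llAabbHH=4 llAabbHh=8 llAabbhh=4 llaaBBHH=4 llaaBBHh=8 llaaBBhh=4 llaaBbHH=8 llaaBbHh=16 llaaBbhh=8 llaabbHH=4 llaabbHh=8 llaabbhh=4
L_ aa bb hh hits 4/256; gcd=4; 4÷4/256÷4 = 1/64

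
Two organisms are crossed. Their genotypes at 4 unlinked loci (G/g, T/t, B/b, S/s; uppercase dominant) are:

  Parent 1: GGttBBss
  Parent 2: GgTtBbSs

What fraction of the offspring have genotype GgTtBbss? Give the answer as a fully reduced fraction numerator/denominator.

P(GgTtBbss) = 1/16

GGttBBss gametes: GtBs×16
GgTtBbSs gametes: GTBS×1, GTBs×1, GTbS×1, GTbs×1, GtBS×1, GtBs×1, GtbS×1, Gtbs×1, gTBS×1, gTBs×1, gTbS×1, gTbs×1, gtBS×1, gtBs×1, gtbS×1, gtbs×1
GGttBBss×GgTtBbSs grid (16·16=256): GGTtBBSs=16 GGTtBBss=16 GGTtBbSs=16 GGTtBbss=16 GGttBBSs=16 GGttBBss=16 GGttBbSs=16 GGttBbss=16 GgTtBBSs=16 GgTtBBss=16 GgTtBbSs=16 GgTtBbss=16 GgttBBSs=16 GgttBBss=16 GgttBbSs=16 GgttBbss=16
GgTtBbss hits 16/256; gcd=16; 16÷16/256÷16 = 1/16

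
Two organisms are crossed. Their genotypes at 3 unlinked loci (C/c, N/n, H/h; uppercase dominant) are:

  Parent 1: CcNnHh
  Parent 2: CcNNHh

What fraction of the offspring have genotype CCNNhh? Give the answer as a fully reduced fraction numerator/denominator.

CcNnHh gametes: CNH×1, CNh×1, CnH×1, Cnh×1, cNH×1, cNh×1, cnH×1, cnh×1
CcNNHh gametes: CNH×2, CNh×2, cNH×2, cNh×2
CcNnHh×CcNNHh grid (8·8=64): CCNNHH=2 CCNNHh=4 CCNNhh=2 CCNnHH=2 CCNnHh=4 CCNnhh=2 CcNNHH=4 CcNNHh=8 CcNNhh=4 CcNnHH=4 CcNnHh=8 CcNnhh=4 ccNNHH=2 ccNNHh=4 ccNNhh=2 ccNnHH=2 ccNnHh=4 ccNnhh=2
CCNNhh hits 2/64; gcd=2; 2÷2/64÷2 = 1/32

P(CCNNhh) = 1/32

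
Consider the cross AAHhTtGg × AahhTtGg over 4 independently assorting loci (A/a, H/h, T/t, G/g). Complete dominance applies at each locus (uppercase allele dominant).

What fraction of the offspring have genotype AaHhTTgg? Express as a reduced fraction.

AAHhTtGg gametes: AHTG×2, AHTg×2, AHtG×2, AHtg×2, AhTG×2, AhTg×2, AhtG×2, Ahtg×2
AahhTtGg gametes: AhTG×2, AhTg×2, AhtG×2, Ahtg×2, ahTG×2, ahTg×2, ahtG×2, ahtg×2
AAHhTtGg×AahhTtGg grid (16·16=256): AAHhTTGG=4 AAHhTTGg=8 AAHhTTgg=4 AAHhTtGG=8 AAHhTtGg=16 AAHhTtgg=8 AAHhttGG=4 AAHhttGg=8 AAHhttgg=4 AAhhTTGG=4 AAhhTTGg=8 AAhhTTgg=4 AAhhTtGG=8 AAhhTtGg=16 AAhhTtgg=8 AAhhttGG=4 AAhhttGg=8 AAhhttgg=4 AaHhTTGG=4 AaHhTTGg=8 AaHhTTgg=4 AaHhTtGG=8 AaHhTtGg=16 AaHhTtgg=8 AaHhttGG=4 AaHhttGg=8 AaHhttgg=4 AahhTTGG=4 AahhTTGg=8 AahhTTgg=4 AahhTtGG=8 AahhTtGg=16 AahhTtgg=8 AahhttGG=4 AahhttGg=8 Aahhttgg=4
AaHhTTgg hits 4/256; gcd=4; 4÷4/256÷4 = 1/64

P(AaHhTTgg) = 1/64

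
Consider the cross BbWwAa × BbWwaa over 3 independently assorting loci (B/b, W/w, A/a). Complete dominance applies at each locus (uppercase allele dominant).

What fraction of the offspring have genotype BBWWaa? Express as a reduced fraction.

P(BBWWaa) = 1/32

BbWwAa gametes: BWA×1, BWa×1, BwA×1, Bwa×1, bWA×1, bWa×1, bwA×1, bwa×1
BbWwaa gametes: BWa×2, Bwa×2, bWa×2, bwa×2
BbWwAa×BbWwaa grid (8·8=64): BBWWAa=2 BBWWaa=2 BBWwAa=4 BBWwaa=4 BBwwAa=2 BBwwaa=2 BbWWAa=4 BbWWaa=4 BbWwAa=8 BbWwaa=8 BbwwAa=4 Bbwwaa=4 bbWWAa=2 bbWWaa=2 bbWwAa=4 bbWwaa=4 bbwwAa=2 bbwwaa=2
BBWWaa hits 2/64; gcd=2; 2÷2/64÷2 = 1/32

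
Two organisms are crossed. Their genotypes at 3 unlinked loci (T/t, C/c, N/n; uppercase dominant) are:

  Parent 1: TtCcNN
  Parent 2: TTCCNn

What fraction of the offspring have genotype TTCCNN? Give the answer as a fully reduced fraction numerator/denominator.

TtCcNN gametes: TCN×2, TcN×2, tCN×2, tcN×2
TTCCNn gametes: TCN×4, TCn×4
TtCcNN×TTCCNn grid (8·8=64): TTCCNN=8 TTCCNn=8 TTCcNN=8 TTCcNn=8 TtCCNN=8 TtCCNn=8 TtCcNN=8 TtCcNn=8
TTCCNN hits 8/64; gcd=8; 8÷8/64÷8 = 1/8

P(TTCCNN) = 1/8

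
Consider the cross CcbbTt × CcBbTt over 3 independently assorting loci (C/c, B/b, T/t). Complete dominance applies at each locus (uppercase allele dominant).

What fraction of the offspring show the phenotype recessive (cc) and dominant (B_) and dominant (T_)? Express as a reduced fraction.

P(cc B_ T_) = 3/32

CcbbTt gametes: CbT×2, Cbt×2, cbT×2, cbt×2
CcBbTt gametes: CBT×1, CBt×1, CbT×1, Cbt×1, cBT×1, cBt×1, cbT×1, cbt×1
CcbbTt×CcBbTt grid (8·8=64): CCBbTT=2 CCBbTt=4 CCBbtt=2 CCbbTT=2 CCbbTt=4 CCbbtt=2 CcBbTT=4 CcBbTt=8 CcBbtt=4 CcbbTT=4 CcbbTt=8 Ccbbtt=4 ccBbTT=2 ccBbTt=4 ccBbtt=2 ccbbTT=2 ccbbTt=4 ccbbtt=2
cc B_ T_ hits 6/64; gcd=2; 6÷2/64÷2 = 3/32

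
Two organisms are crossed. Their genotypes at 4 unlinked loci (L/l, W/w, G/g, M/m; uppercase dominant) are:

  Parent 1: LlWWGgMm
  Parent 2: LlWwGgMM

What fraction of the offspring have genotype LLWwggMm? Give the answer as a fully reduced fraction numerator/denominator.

P(LLWwggMm) = 1/64

LlWWGgMm gametes: LWGM×2, LWGm×2, LWgM×2, LWgm×2, lWGM×2, lWGm×2, lWgM×2, lWgm×2
LlWwGgMM gametes: LWGM×2, LWgM×2, LwGM×2, LwgM×2, lWGM×2, lWgM×2, lwGM×2, lwgM×2
LlWWGgMm×LlWwGgMM grid (16·16=256): LLWWGGMM=4 LLWWGGMm=4 LLWWGgMM=8 LLWWGgMm=8 LLWWggMM=4 LLWWggMm=4 LLWwGGMM=4 LLWwGGMm=4 LLWwGgMM=8 LLWwGgMm=8 LLWwggMM=4 LLWwggMm=4 LlWWGGMM=8 LlWWGGMm=8 LlWWGgMM=16 LlWWGgMm=16 LlWWggMM=8 LlWWggMm=8 LlWwGGMM=8 LlWwGGMm=8 LlWwGgMM=16 LlWwGgMm=16 LlWwggMM=8 LlWwggMm=8 llWWGGMM=4 llWWGGMm=4 llWWGgMM=8 llWWGgMm=8 llWWggMM=4 llWWggMm=4 llWwGGMM=4 llWwGGMm=4 llWwGgMM=8 llWwGgMm=8 llWwggMM=4 llWwggMm=4
LLWwggMm hits 4/256; gcd=4; 4÷4/256÷4 = 1/64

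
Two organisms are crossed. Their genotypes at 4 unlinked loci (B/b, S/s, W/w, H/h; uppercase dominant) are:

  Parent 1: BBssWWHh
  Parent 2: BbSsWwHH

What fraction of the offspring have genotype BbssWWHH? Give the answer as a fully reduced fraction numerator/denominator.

BBssWWHh gametes: BsWH×8, BsWh×8
BbSsWwHH gametes: BSWH×2, BSwH×2, BsWH×2, BswH×2, bSWH×2, bSwH×2, bsWH×2, bswH×2
BBssWWHh×BbSsWwHH grid (16·16=256): BBSsWWHH=16 BBSsWWHh=16 BBSsWwHH=16 BBSsWwHh=16 BBssWWHH=16 BBssWWHh=16 BBssWwHH=16 BBssWwHh=16 BbSsWWHH=16 BbSsWWHh=16 BbSsWwHH=16 BbSsWwHh=16 BbssWWHH=16 BbssWWHh=16 BbssWwHH=16 BbssWwHh=16
BbssWWHH hits 16/256; gcd=16; 16÷16/256÷16 = 1/16

P(BbssWWHH) = 1/16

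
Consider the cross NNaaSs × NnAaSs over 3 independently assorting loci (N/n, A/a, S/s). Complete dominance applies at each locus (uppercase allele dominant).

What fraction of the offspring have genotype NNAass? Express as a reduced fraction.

P(NNAass) = 1/16

NNaaSs gametes: NaS×4, Nas×4
NnAaSs gametes: NAS×1, NAs×1, NaS×1, Nas×1, nAS×1, nAs×1, naS×1, nas×1
NNaaSs×NnAaSs grid (8·8=64): NNAaSS=4 NNAaSs=8 NNAass=4 NNaaSS=4 NNaaSs=8 NNaass=4 NnAaSS=4 NnAaSs=8 NnAass=4 NnaaSS=4 NnaaSs=8 Nnaass=4
NNAass hits 4/64; gcd=4; 4÷4/64÷4 = 1/16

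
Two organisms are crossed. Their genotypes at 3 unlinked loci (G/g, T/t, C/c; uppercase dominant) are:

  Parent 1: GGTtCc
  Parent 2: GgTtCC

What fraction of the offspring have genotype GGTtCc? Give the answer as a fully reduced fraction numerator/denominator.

GGTtCc gametes: GTC×2, GTc×2, GtC×2, Gtc×2
GgTtCC gametes: GTC×2, GtC×2, gTC×2, gtC×2
GGTtCc×GgTtCC grid (8·8=64): GGTTCC=4 GGTTCc=4 GGTtCC=8 GGTtCc=8 GGttCC=4 GGttCc=4 GgTTCC=4 GgTTCc=4 GgTtCC=8 GgTtCc=8 GgttCC=4 GgttCc=4
GGTtCc hits 8/64; gcd=8; 8÷8/64÷8 = 1/8

P(GGTtCc) = 1/8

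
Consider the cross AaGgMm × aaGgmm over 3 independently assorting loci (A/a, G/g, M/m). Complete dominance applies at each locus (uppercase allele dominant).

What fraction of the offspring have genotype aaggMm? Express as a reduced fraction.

P(aaggMm) = 1/16

AaGgMm gametes: AGM×1, AGm×1, AgM×1, Agm×1, aGM×1, aGm×1, agM×1, agm×1
aaGgmm gametes: aGm×4, agm×4
AaGgMm×aaGgmm grid (8·8=64): AaGGMm=4 AaGGmm=4 AaGgMm=8 AaGgmm=8 AaggMm=4 Aaggmm=4 aaGGMm=4 aaGGmm=4 aaGgMm=8 aaGgmm=8 aaggMm=4 aaggmm=4
aaggMm hits 4/64; gcd=4; 4÷4/64÷4 = 1/16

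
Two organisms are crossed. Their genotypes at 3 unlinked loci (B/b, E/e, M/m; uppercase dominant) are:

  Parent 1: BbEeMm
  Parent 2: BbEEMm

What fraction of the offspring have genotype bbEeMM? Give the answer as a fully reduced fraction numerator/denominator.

BbEeMm gametes: BEM×1, BEm×1, BeM×1, Bem×1, bEM×1, bEm×1, beM×1, bem×1
BbEEMm gametes: BEM×2, BEm×2, bEM×2, bEm×2
BbEeMm×BbEEMm grid (8·8=64): BBEEMM=2 BBEEMm=4 BBEEmm=2 BBEeMM=2 BBEeMm=4 BBEemm=2 BbEEMM=4 BbEEMm=8 BbEEmm=4 BbEeMM=4 BbEeMm=8 BbEemm=4 bbEEMM=2 bbEEMm=4 bbEEmm=2 bbEeMM=2 bbEeMm=4 bbEemm=2
bbEeMM hits 2/64; gcd=2; 2÷2/64÷2 = 1/32

P(bbEeMM) = 1/32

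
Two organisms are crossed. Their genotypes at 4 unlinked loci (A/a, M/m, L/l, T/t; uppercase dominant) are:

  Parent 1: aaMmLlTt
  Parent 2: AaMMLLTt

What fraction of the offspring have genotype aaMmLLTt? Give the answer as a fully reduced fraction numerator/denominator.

aaMmLlTt gametes: aMLT×2, aMLt×2, aMlT×2, aMlt×2, amLT×2, amLt×2, amlT×2, amlt×2
AaMMLLTt gametes: AMLT×4, AMLt×4, aMLT×4, aMLt×4
aaMmLlTt×AaMMLLTt grid (16·16=256): AaMMLLTT=8 AaMMLLTt=16 AaMMLLtt=8 AaMMLlTT=8 AaMMLlTt=16 AaMMLltt=8 AaMmLLTT=8 AaMmLLTt=16 AaMmLLtt=8 AaMmLlTT=8 AaMmLlTt=16 AaMmLltt=8 aaMMLLTT=8 aaMMLLTt=16 aaMMLLtt=8 aaMMLlTT=8 aaMMLlTt=16 aaMMLltt=8 aaMmLLTT=8 aaMmLLTt=16 aaMmLLtt=8 aaMmLlTT=8 aaMmLlTt=16 aaMmLltt=8
aaMmLLTt hits 16/256; gcd=16; 16÷16/256÷16 = 1/16

P(aaMmLLTt) = 1/16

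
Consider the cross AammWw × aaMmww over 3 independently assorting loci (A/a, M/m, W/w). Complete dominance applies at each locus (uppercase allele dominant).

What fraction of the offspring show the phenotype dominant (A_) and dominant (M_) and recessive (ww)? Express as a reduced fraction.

AammWw gametes: AmW×2, Amw×2, amW×2, amw×2
aaMmww gametes: aMw×4, amw×4
AammWw×aaMmww grid (8·8=64): AaMmWw=8 AaMmww=8 AammWw=8 Aammww=8 aaMmWw=8 aaMmww=8 aammWw=8 aammww=8
A_ M_ ww hits 8/64; gcd=8; 8÷8/64÷8 = 1/8

P(A_ M_ ww) = 1/8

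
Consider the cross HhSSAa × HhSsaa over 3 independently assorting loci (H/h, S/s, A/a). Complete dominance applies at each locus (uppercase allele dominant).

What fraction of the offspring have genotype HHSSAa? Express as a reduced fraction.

HhSSAa gametes: HSA×2, HSa×2, hSA×2, hSa×2
HhSsaa gametes: HSa×2, Hsa×2, hSa×2, hsa×2
HhSSAa×HhSsaa grid (8·8=64): HHSSAa=4 HHSSaa=4 HHSsAa=4 HHSsaa=4 HhSSAa=8 HhSSaa=8 HhSsAa=8 HhSsaa=8 hhSSAa=4 hhSSaa=4 hhSsAa=4 hhSsaa=4
HHSSAa hits 4/64; gcd=4; 4÷4/64÷4 = 1/16

P(HHSSAa) = 1/16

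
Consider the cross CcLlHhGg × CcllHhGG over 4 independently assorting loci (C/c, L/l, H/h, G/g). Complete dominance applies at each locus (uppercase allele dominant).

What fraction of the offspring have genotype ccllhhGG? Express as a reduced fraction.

CcLlHhGg gametes: CLHG×1, CLHg×1, CLhG×1, CLhg×1, ClHG×1, ClHg×1, ClhG×1, Clhg×1, cLHG×1, cLHg×1, cLhG×1, cLhg×1, clHG×1, clHg×1, clhG×1, clhg×1
CcllHhGG gametes: ClHG×4, ClhG×4, clHG×4, clhG×4
CcLlHhGg×CcllHhGG grid (16·16=256): CCLlHHGG=4 CCLlHHGg=4 CCLlHhGG=8 CCLlHhGg=8 CCLlhhGG=4 CCLlhhGg=4 CCllHHGG=4 CCllHHGg=4 CCllHhGG=8 CCllHhGg=8 CCllhhGG=4 CCllhhGg=4 CcLlHHGG=8 CcLlHHGg=8 CcLlHhGG=16 CcLlHhGg=16 CcLlhhGG=8 CcLlhhGg=8 CcllHHGG=8 CcllHHGg=8 CcllHhGG=16 CcllHhGg=16 CcllhhGG=8 CcllhhGg=8 ccLlHHGG=4 ccLlHHGg=4 ccLlHhGG=8 ccLlHhGg=8 ccLlhhGG=4 ccLlhhGg=4 ccllHHGG=4 ccllHHGg=4 ccllHhGG=8 ccllHhGg=8 ccllhhGG=4 ccllhhGg=4
ccllhhGG hits 4/256; gcd=4; 4÷4/256÷4 = 1/64

P(ccllhhGG) = 1/64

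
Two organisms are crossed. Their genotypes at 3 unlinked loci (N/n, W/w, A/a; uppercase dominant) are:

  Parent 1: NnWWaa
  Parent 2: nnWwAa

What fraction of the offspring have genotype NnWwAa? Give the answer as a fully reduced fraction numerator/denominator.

P(NnWwAa) = 1/8

NnWWaa gametes: NWa×4, nWa×4
nnWwAa gametes: nWA×2, nWa×2, nwA×2, nwa×2
NnWWaa×nnWwAa grid (8·8=64): NnWWAa=8 NnWWaa=8 NnWwAa=8 NnWwaa=8 nnWWAa=8 nnWWaa=8 nnWwAa=8 nnWwaa=8
NnWwAa hits 8/64; gcd=8; 8÷8/64÷8 = 1/8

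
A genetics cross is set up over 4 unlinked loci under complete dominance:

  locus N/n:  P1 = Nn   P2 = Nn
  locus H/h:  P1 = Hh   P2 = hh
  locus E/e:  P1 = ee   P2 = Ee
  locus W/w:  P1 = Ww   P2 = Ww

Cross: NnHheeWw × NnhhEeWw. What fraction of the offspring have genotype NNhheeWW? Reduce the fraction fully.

NnHheeWw gametes: NHeW×2, NHew×2, NheW×2, Nhew×2, nHeW×2, nHew×2, nheW×2, nhew×2
NnhhEeWw gametes: NhEW×2, NhEw×2, NheW×2, Nhew×2, nhEW×2, nhEw×2, nheW×2, nhew×2
NnHheeWw×NnhhEeWw grid (16·16=256): NNHhEeWW=4 NNHhEeWw=8 NNHhEeww=4 NNHheeWW=4 NNHheeWw=8 NNHheeww=4 NNhhEeWW=4 NNhhEeWw=8 NNhhEeww=4 NNhheeWW=4 NNhheeWw=8 NNhheeww=4 NnHhEeWW=8 NnHhEeWw=16 NnHhEeww=8 NnHheeWW=8 NnHheeWw=16 NnHheeww=8 NnhhEeWW=8 NnhhEeWw=16 NnhhEeww=8 NnhheeWW=8 NnhheeWw=16 Nnhheeww=8 nnHhEeWW=4 nnHhEeWw=8 nnHhEeww=4 nnHheeWW=4 nnHheeWw=8 nnHheeww=4 nnhhEeWW=4 nnhhEeWw=8 nnhhEeww=4 nnhheeWW=4 nnhheeWw=8 nnhheeww=4
NNhheeWW hits 4/256; gcd=4; 4÷4/256÷4 = 1/64

P(NNhheeWW) = 1/64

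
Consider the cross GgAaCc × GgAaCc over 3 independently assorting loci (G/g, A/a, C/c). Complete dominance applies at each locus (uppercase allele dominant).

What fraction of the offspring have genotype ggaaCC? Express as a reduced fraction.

GgAaCc gametes: GAC×1, GAc×1, GaC×1, Gac×1, gAC×1, gAc×1, gaC×1, gac×1
GgAaCc gametes: GAC×1, GAc×1, GaC×1, Gac×1, gAC×1, gAc×1, gaC×1, gac×1
GgAaCc×GgAaCc grid (8·8=64): GGAACC=1 GGAACc=2 GGAAcc=1 GGAaCC=2 GGAaCc=4 GGAacc=2 GGaaCC=1 GGaaCc=2 GGaacc=1 GgAACC=2 GgAACc=4 GgAAcc=2 GgAaCC=4 GgAaCc=8 GgAacc=4 GgaaCC=2 GgaaCc=4 Ggaacc=2 ggAACC=1 ggAACc=2 ggAAcc=1 ggAaCC=2 ggAaCc=4 ggAacc=2 ggaaCC=1 ggaaCc=2 ggaacc=1
ggaaCC hits 1/64; gcd=1; 1÷1/64÷1 = 1/64

P(ggaaCC) = 1/64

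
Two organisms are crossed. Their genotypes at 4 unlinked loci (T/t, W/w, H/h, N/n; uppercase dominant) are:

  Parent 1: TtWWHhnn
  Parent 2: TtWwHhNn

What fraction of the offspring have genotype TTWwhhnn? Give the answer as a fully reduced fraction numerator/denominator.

TtWWHhnn gametes: TWHn×4, TWhn×4, tWHn×4, tWhn×4
TtWwHhNn gametes: TWHN×1, TWHn×1, TWhN×1, TWhn×1, TwHN×1, TwHn×1, TwhN×1, Twhn×1, tWHN×1, tWHn×1, tWhN×1, tWhn×1, twHN×1, twHn×1, twhN×1, twhn×1
TtWWHhnn×TtWwHhNn grid (16·16=256): TTWWHHNn=4 TTWWHHnn=4 TTWWHhNn=8 TTWWHhnn=8 TTWWhhNn=4 TTWWhhnn=4 TTWwHHNn=4 TTWwHHnn=4 TTWwHhNn=8 TTWwHhnn=8 TTWwhhNn=4 TTWwhhnn=4 TtWWHHNn=8 TtWWHHnn=8 TtWWHhNn=16 TtWWHhnn=16 TtWWhhNn=8 TtWWhhnn=8 TtWwHHNn=8 TtWwHHnn=8 TtWwHhNn=16 TtWwHhnn=16 TtWwhhNn=8 TtWwhhnn=8 ttWWHHNn=4 ttWWHHnn=4 ttWWHhNn=8 ttWWHhnn=8 ttWWhhNn=4 ttWWhhnn=4 ttWwHHNn=4 ttWwHHnn=4 ttWwHhNn=8 ttWwHhnn=8 ttWwhhNn=4 ttWwhhnn=4
TTWwhhnn hits 4/256; gcd=4; 4÷4/256÷4 = 1/64

P(TTWwhhnn) = 1/64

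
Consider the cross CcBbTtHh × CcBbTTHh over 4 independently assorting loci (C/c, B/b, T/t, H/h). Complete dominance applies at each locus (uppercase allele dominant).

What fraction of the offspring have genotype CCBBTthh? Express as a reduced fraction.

P(CCBBTthh) = 1/128

CcBbTtHh gametes: CBTH×1, CBTh×1, CBtH×1, CBth×1, CbTH×1, CbTh×1, CbtH×1, Cbth×1, cBTH×1, cBTh×1, cBtH×1, cBth×1, cbTH×1, cbTh×1, cbtH×1, cbth×1
CcBbTTHh gametes: CBTH×2, CBTh×2, CbTH×2, CbTh×2, cBTH×2, cBTh×2, cbTH×2, cbTh×2
CcBbTtHh×CcBbTTHh grid (16·16=256): CCBBTTHH=2 CCBBTTHh=4 CCBBTThh=2 CCBBTtHH=2 CCBBTtHh=4 CCBBTthh=2 CCBbTTHH=4 CCBbTTHh=8 CCBbTThh=4 CCBbTtHH=4 CCBbTtHh=8 CCBbTthh=4 CCbbTTHH=2 CCbbTTHh=4 CCbbTThh=2 CCbbTtHH=2 CCbbTtHh=4 CCbbTthh=2 CcBBTTHH=4 CcBBTTHh=8 CcBBTThh=4 CcBBTtHH=4 CcBBTtHh=8 CcBBTthh=4 CcBbTTHH=8 CcBbTTHh=16 CcBbTThh=8 CcBbTtHH=8 CcBbTtHh=16 CcBbTthh=8 CcbbTTHH=4 CcbbTTHh=8 CcbbTThh=4 CcbbTtHH=4 CcbbTtHh=8 CcbbTthh=4 ccBBTTHH=2 ccBBTTHh=4 ccBBTThh=2 ccBBTtHH=2 ccBBTtHh=4 ccBBTthh=2 ccBbTTHH=4 ccBbTTHh=8 ccBbTThh=4 ccBbTtHH=4 ccBbTtHh=8 ccBbTthh=4 ccbbTTHH=2 ccbbTTHh=4 ccbbTThh=2 ccbbTtHH=2 ccbbTtHh=4 ccbbTthh=2
CCBBTthh hits 2/256; gcd=2; 2÷2/256÷2 = 1/128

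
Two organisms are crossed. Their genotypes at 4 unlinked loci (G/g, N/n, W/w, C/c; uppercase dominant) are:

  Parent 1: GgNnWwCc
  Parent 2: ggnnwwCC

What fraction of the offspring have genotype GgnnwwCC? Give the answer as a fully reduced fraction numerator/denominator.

P(GgnnwwCC) = 1/16

GgNnWwCc gametes: GNWC×1, GNWc×1, GNwC×1, GNwc×1, GnWC×1, GnWc×1, GnwC×1, Gnwc×1, gNWC×1, gNWc×1, gNwC×1, gNwc×1, gnWC×1, gnWc×1, gnwC×1, gnwc×1
ggnnwwCC gametes: gnwC×16
GgNnWwCc×ggnnwwCC grid (16·16=256): GgNnWwCC=16 GgNnWwCc=16 GgNnwwCC=16 GgNnwwCc=16 GgnnWwCC=16 GgnnWwCc=16 GgnnwwCC=16 GgnnwwCc=16 ggNnWwCC=16 ggNnWwCc=16 ggNnwwCC=16 ggNnwwCc=16 ggnnWwCC=16 ggnnWwCc=16 ggnnwwCC=16 ggnnwwCc=16
GgnnwwCC hits 16/256; gcd=16; 16÷16/256÷16 = 1/16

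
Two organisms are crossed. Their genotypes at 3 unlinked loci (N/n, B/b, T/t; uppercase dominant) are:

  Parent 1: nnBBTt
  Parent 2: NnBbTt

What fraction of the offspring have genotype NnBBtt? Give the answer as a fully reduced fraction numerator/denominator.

P(NnBBtt) = 1/16

nnBBTt gametes: nBT×4, nBt×4
NnBbTt gametes: NBT×1, NBt×1, NbT×1, Nbt×1, nBT×1, nBt×1, nbT×1, nbt×1
nnBBTt×NnBbTt grid (8·8=64): NnBBTT=4 NnBBTt=8 NnBBtt=4 NnBbTT=4 NnBbTt=8 NnBbtt=4 nnBBTT=4 nnBBTt=8 nnBBtt=4 nnBbTT=4 nnBbTt=8 nnBbtt=4
NnBBtt hits 4/64; gcd=4; 4÷4/64÷4 = 1/16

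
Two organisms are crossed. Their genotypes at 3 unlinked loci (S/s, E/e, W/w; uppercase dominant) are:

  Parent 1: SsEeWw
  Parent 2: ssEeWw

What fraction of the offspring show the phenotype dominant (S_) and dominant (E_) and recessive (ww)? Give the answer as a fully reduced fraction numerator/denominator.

SsEeWw gametes: SEW×1, SEw×1, SeW×1, Sew×1, sEW×1, sEw×1, seW×1, sew×1
ssEeWw gametes: sEW×2, sEw×2, seW×2, sew×2
SsEeWw×ssEeWw grid (8·8=64): SsEEWW=2 SsEEWw=4 SsEEww=2 SsEeWW=4 SsEeWw=8 SsEeww=4 SseeWW=2 SseeWw=4 Sseeww=2 ssEEWW=2 ssEEWw=4 ssEEww=2 ssEeWW=4 ssEeWw=8 ssEeww=4 sseeWW=2 sseeWw=4 sseeww=2
S_ E_ ww hits 6/64; gcd=2; 6÷2/64÷2 = 3/32

P(S_ E_ ww) = 3/32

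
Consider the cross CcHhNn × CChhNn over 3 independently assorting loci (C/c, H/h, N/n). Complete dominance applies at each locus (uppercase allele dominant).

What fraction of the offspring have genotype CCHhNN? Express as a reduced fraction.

P(CCHhNN) = 1/16

CcHhNn gametes: CHN×1, CHn×1, ChN×1, Chn×1, cHN×1, cHn×1, chN×1, chn×1
CChhNn gametes: ChN×4, Chn×4
CcHhNn×CChhNn grid (8·8=64): CCHhNN=4 CCHhNn=8 CCHhnn=4 CChhNN=4 CChhNn=8 CChhnn=4 CcHhNN=4 CcHhNn=8 CcHhnn=4 CchhNN=4 CchhNn=8 Cchhnn=4
CCHhNN hits 4/64; gcd=4; 4÷4/64÷4 = 1/16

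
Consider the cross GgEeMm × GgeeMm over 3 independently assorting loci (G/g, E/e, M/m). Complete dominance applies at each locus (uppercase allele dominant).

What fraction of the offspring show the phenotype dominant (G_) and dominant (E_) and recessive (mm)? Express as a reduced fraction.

GgEeMm gametes: GEM×1, GEm×1, GeM×1, Gem×1, gEM×1, gEm×1, geM×1, gem×1
GgeeMm gametes: GeM×2, Gem×2, geM×2, gem×2
GgEeMm×GgeeMm grid (8·8=64): GGEeMM=2 GGEeMm=4 GGEemm=2 GGeeMM=2 GGeeMm=4 GGeemm=2 GgEeMM=4 GgEeMm=8 GgEemm=4 GgeeMM=4 GgeeMm=8 Ggeemm=4 ggEeMM=2 ggEeMm=4 ggEemm=2 ggeeMM=2 ggeeMm=4 ggeemm=2
G_ E_ mm hits 6/64; gcd=2; 6÷2/64÷2 = 3/32

P(G_ E_ mm) = 3/32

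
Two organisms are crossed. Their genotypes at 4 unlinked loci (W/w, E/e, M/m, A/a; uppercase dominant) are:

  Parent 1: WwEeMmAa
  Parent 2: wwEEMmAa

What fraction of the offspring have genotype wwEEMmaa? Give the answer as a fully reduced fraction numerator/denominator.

P(wwEEMmaa) = 1/32

WwEeMmAa gametes: WEMA×1, WEMa×1, WEmA×1, WEma×1, WeMA×1, WeMa×1, WemA×1, Wema×1, wEMA×1, wEMa×1, wEmA×1, wEma×1, weMA×1, weMa×1, wemA×1, wema×1
wwEEMmAa gametes: wEMA×4, wEMa×4, wEmA×4, wEma×4
WwEeMmAa×wwEEMmAa grid (16·16=256): WwEEMMAA=4 WwEEMMAa=8 WwEEMMaa=4 WwEEMmAA=8 WwEEMmAa=16 WwEEMmaa=8 WwEEmmAA=4 WwEEmmAa=8 WwEEmmaa=4 WwEeMMAA=4 WwEeMMAa=8 WwEeMMaa=4 WwEeMmAA=8 WwEeMmAa=16 WwEeMmaa=8 WwEemmAA=4 WwEemmAa=8 WwEemmaa=4 wwEEMMAA=4 wwEEMMAa=8 wwEEMMaa=4 wwEEMmAA=8 wwEEMmAa=16 wwEEMmaa=8 wwEEmmAA=4 wwEEmmAa=8 wwEEmmaa=4 wwEeMMAA=4 wwEeMMAa=8 wwEeMMaa=4 wwEeMmAA=8 wwEeMmAa=16 wwEeMmaa=8 wwEemmAA=4 wwEemmAa=8 wwEemmaa=4
wwEEMmaa hits 8/256; gcd=8; 8÷8/256÷8 = 1/32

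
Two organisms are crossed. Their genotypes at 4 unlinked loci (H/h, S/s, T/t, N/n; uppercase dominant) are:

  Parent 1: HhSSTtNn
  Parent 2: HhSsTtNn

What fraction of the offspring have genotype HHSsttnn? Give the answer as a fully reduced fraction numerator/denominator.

HhSSTtNn gametes: HSTN×2, HSTn×2, HStN×2, HStn×2, hSTN×2, hSTn×2, hStN×2, hStn×2
HhSsTtNn gametes: HSTN×1, HSTn×1, HStN×1, HStn×1, HsTN×1, HsTn×1, HstN×1, Hstn×1, hSTN×1, hSTn×1, hStN×1, hStn×1, hsTN×1, hsTn×1, hstN×1, hstn×1
HhSSTtNn×HhSsTtNn grid (16·16=256): HHSSTTNN=2 HHSSTTNn=4 HHSSTTnn=2 HHSSTtNN=4 HHSSTtNn=8 HHSSTtnn=4 HHSSttNN=2 HHSSttNn=4 HHSSttnn=2 HHSsTTNN=2 HHSsTTNn=4 HHSsTTnn=2 HHSsTtNN=4 HHSsTtNn=8 HHSsTtnn=4 HHSsttNN=2 HHSsttNn=4 HHSsttnn=2 HhSSTTNN=4 HhSSTTNn=8 HhSSTTnn=4 HhSSTtNN=8 HhSSTtNn=16 HhSSTtnn=8 HhSSttNN=4 HhSSttNn=8 HhSSttnn=4 HhSsTTNN=4 HhSsTTNn=8 HhSsTTnn=4 HhSsTtNN=8 HhSsTtNn=16 HhSsTtnn=8 HhSsttNN=4 HhSsttNn=8 HhSsttnn=4 hhSSTTNN=2 hhSSTTNn=4 hhSSTTnn=2 hhSSTtNN=4 hhSSTtNn=8 hhSSTtnn=4 hhSSttNN=2 hhSSttNn=4 hhSSttnn=2 hhSsTTNN=2 hhSsTTNn=4 hhSsTTnn=2 hhSsTtNN=4 hhSsTtNn=8 hhSsTtnn=4 hhSsttNN=2 hhSsttNn=4 hhSsttnn=2
HHSsttnn hits 2/256; gcd=2; 2÷2/256÷2 = 1/128

P(HHSsttnn) = 1/128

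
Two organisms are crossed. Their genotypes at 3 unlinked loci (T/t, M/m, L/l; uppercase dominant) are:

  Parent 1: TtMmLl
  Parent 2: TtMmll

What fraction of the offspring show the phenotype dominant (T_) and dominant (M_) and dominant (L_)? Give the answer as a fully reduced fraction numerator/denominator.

TtMmLl gametes: TML×1, TMl×1, TmL×1, Tml×1, tML×1, tMl×1, tmL×1, tml×1
TtMmll gametes: TMl×2, Tml×2, tMl×2, tml×2
TtMmLl×TtMmll grid (8·8=64): TTMMLl=2 TTMMll=2 TTMmLl=4 TTMmll=4 TTmmLl=2 TTmmll=2 TtMMLl=4 TtMMll=4 TtMmLl=8 TtMmll=8 TtmmLl=4 Ttmmll=4 ttMMLl=2 ttMMll=2 ttMmLl=4 ttMmll=4 ttmmLl=2 ttmmll=2
T_ M_ L_ hits 18/64; gcd=2; 18÷2/64÷2 = 9/32

P(T_ M_ L_) = 9/32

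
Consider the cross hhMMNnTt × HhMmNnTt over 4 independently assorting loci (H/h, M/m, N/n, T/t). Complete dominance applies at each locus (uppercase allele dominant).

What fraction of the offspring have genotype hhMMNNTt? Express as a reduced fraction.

hhMMNnTt gametes: hMNT×4, hMNt×4, hMnT×4, hMnt×4
HhMmNnTt gametes: HMNT×1, HMNt×1, HMnT×1, HMnt×1, HmNT×1, HmNt×1, HmnT×1, Hmnt×1, hMNT×1, hMNt×1, hMnT×1, hMnt×1, hmNT×1, hmNt×1, hmnT×1, hmnt×1
hhMMNnTt×HhMmNnTt grid (16·16=256): HhMMNNTT=4 HhMMNNTt=8 HhMMNNtt=4 HhMMNnTT=8 HhMMNnTt=16 HhMMNntt=8 HhMMnnTT=4 HhMMnnTt=8 HhMMnntt=4 HhMmNNTT=4 HhMmNNTt=8 HhMmNNtt=4 HhMmNnTT=8 HhMmNnTt=16 HhMmNntt=8 HhMmnnTT=4 HhMmnnTt=8 HhMmnntt=4 hhMMNNTT=4 hhMMNNTt=8 hhMMNNtt=4 hhMMNnTT=8 hhMMNnTt=16 hhMMNntt=8 hhMMnnTT=4 hhMMnnTt=8 hhMMnntt=4 hhMmNNTT=4 hhMmNNTt=8 hhMmNNtt=4 hhMmNnTT=8 hhMmNnTt=16 hhMmNntt=8 hhMmnnTT=4 hhMmnnTt=8 hhMmnntt=4
hhMMNNTt hits 8/256; gcd=8; 8÷8/256÷8 = 1/32

P(hhMMNNTt) = 1/32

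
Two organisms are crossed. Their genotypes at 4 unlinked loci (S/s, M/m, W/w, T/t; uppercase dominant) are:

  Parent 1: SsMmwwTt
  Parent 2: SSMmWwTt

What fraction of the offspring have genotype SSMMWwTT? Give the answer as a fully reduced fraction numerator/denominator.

SsMmwwTt gametes: SMwT×2, SMwt×2, SmwT×2, Smwt×2, sMwT×2, sMwt×2, smwT×2, smwt×2
SSMmWwTt gametes: SMWT×2, SMWt×2, SMwT×2, SMwt×2, SmWT×2, SmWt×2, SmwT×2, Smwt×2
SsMmwwTt×SSMmWwTt grid (16·16=256): SSMMWwTT=4 SSMMWwTt=8 SSMMWwtt=4 SSMMwwTT=4 SSMMwwTt=8 SSMMwwtt=4 SSMmWwTT=8 SSMmWwTt=16 SSMmWwtt=8 SSMmwwTT=8 SSMmwwTt=16 SSMmwwtt=8 SSmmWwTT=4 SSmmWwTt=8 SSmmWwtt=4 SSmmwwTT=4 SSmmwwTt=8 SSmmwwtt=4 SsMMWwTT=4 SsMMWwTt=8 SsMMWwtt=4 SsMMwwTT=4 SsMMwwTt=8 SsMMwwtt=4 SsMmWwTT=8 SsMmWwTt=16 SsMmWwtt=8 SsMmwwTT=8 SsMmwwTt=16 SsMmwwtt=8 SsmmWwTT=4 SsmmWwTt=8 SsmmWwtt=4 SsmmwwTT=4 SsmmwwTt=8 Ssmmwwtt=4
SSMMWwTT hits 4/256; gcd=4; 4÷4/256÷4 = 1/64

P(SSMMWwTT) = 1/64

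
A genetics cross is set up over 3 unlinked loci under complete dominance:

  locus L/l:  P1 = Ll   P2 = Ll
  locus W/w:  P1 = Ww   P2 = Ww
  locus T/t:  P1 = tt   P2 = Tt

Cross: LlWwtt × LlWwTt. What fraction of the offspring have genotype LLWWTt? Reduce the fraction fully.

LlWwtt gametes: LWt×2, Lwt×2, lWt×2, lwt×2
LlWwTt gametes: LWT×1, LWt×1, LwT×1, Lwt×1, lWT×1, lWt×1, lwT×1, lwt×1
LlWwtt×LlWwTt grid (8·8=64): LLWWTt=2 LLWWtt=2 LLWwTt=4 LLWwtt=4 LLwwTt=2 LLwwtt=2 LlWWTt=4 LlWWtt=4 LlWwTt=8 LlWwtt=8 LlwwTt=4 Llwwtt=4 llWWTt=2 llWWtt=2 llWwTt=4 llWwtt=4 llwwTt=2 llwwtt=2
LLWWTt hits 2/64; gcd=2; 2÷2/64÷2 = 1/32

P(LLWWTt) = 1/32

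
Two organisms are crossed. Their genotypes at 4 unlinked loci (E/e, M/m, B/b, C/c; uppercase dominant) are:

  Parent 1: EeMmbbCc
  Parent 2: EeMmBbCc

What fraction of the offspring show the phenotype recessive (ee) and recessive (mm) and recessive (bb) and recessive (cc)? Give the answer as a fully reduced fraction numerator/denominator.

P(ee mm bb cc) = 1/128

EeMmbbCc gametes: EMbC×2, EMbc×2, EmbC×2, Embc×2, eMbC×2, eMbc×2, embC×2, embc×2
EeMmBbCc gametes: EMBC×1, EMBc×1, EMbC×1, EMbc×1, EmBC×1, EmBc×1, EmbC×1, Embc×1, eMBC×1, eMBc×1, eMbC×1, eMbc×1, emBC×1, emBc×1, embC×1, embc×1
EeMmbbCc×EeMmBbCc grid (16·16=256): EEMMBbCC=2 EEMMBbCc=4 EEMMBbcc=2 EEMMbbCC=2 EEMMbbCc=4 EEMMbbcc=2 EEMmBbCC=4 EEMmBbCc=8 EEMmBbcc=4 EEMmbbCC=4 EEMmbbCc=8 EEMmbbcc=4 EEmmBbCC=2 EEmmBbCc=4 EEmmBbcc=2 EEmmbbCC=2 EEmmbbCc=4 EEmmbbcc=2 EeMMBbCC=4 EeMMBbCc=8 EeMMBbcc=4 EeMMbbCC=4 EeMMbbCc=8 EeMMbbcc=4 EeMmBbCC=8 EeMmBbCc=16 EeMmBbcc=8 EeMmbbCC=8 EeMmbbCc=16 EeMmbbcc=8 EemmBbCC=4 EemmBbCc=8 EemmBbcc=4 EemmbbCC=4 EemmbbCc=8 Eemmbbcc=4 eeMMBbCC=2 eeMMBbCc=4 eeMMBbcc=2 eeMMbbCC=2 eeMMbbCc=4 eeMMbbcc=2 eeMmBbCC=4 eeMmBbCc=8 eeMmBbcc=4 eeMmbbCC=4 eeMmbbCc=8 eeMmbbcc=4 eemmBbCC=2 eemmBbCc=4 eemmBbcc=2 eemmbbCC=2 eemmbbCc=4 eemmbbcc=2
ee mm bb cc hits 2/256; gcd=2; 2÷2/256÷2 = 1/128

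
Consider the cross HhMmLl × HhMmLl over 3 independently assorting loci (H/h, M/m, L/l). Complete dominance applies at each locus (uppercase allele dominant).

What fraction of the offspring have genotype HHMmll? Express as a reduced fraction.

P(HHMmll) = 1/32

HhMmLl gametes: HML×1, HMl×1, HmL×1, Hml×1, hML×1, hMl×1, hmL×1, hml×1
HhMmLl gametes: HML×1, HMl×1, HmL×1, Hml×1, hML×1, hMl×1, hmL×1, hml×1
HhMmLl×HhMmLl grid (8·8=64): HHMMLL=1 HHMMLl=2 HHMMll=1 HHMmLL=2 HHMmLl=4 HHMmll=2 HHmmLL=1 HHmmLl=2 HHmmll=1 HhMMLL=2 HhMMLl=4 HhMMll=2 HhMmLL=4 HhMmLl=8 HhMmll=4 HhmmLL=2 HhmmLl=4 Hhmmll=2 hhMMLL=1 hhMMLl=2 hhMMll=1 hhMmLL=2 hhMmLl=4 hhMmll=2 hhmmLL=1 hhmmLl=2 hhmmll=1
HHMmll hits 2/64; gcd=2; 2÷2/64÷2 = 1/32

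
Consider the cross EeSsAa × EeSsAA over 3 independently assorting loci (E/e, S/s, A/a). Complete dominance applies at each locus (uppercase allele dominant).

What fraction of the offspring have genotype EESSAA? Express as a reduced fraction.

P(EESSAA) = 1/32

EeSsAa gametes: ESA×1, ESa×1, EsA×1, Esa×1, eSA×1, eSa×1, esA×1, esa×1
EeSsAA gametes: ESA×2, EsA×2, eSA×2, esA×2
EeSsAa×EeSsAA grid (8·8=64): EESSAA=2 EESSAa=2 EESsAA=4 EESsAa=4 EEssAA=2 EEssAa=2 EeSSAA=4 EeSSAa=4 EeSsAA=8 EeSsAa=8 EessAA=4 EessAa=4 eeSSAA=2 eeSSAa=2 eeSsAA=4 eeSsAa=4 eessAA=2 eessAa=2
EESSAA hits 2/64; gcd=2; 2÷2/64÷2 = 1/32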